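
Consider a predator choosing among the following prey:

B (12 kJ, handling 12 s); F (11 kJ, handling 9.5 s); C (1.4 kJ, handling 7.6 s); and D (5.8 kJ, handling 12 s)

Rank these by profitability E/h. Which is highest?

In descending order of E/h:
F: 11/9.5 = 1.16 kJ/s
B: 12/12 = 1 kJ/s
D: 5.8/12 = 0.483 kJ/s
C: 1.4/7.6 = 0.184 kJ/s

F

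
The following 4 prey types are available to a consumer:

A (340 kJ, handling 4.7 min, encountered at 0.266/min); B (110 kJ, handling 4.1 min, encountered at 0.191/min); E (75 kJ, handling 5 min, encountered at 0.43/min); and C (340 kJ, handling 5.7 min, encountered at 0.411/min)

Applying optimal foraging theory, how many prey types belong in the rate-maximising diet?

2

Rank by E/h (kJ/min): A 72.3, C 59.6, B 26.8, E 15. Include each in turn until the next type's E/h falls below the running intake rate.
Rate on top 1: 40.19. C: 59.6 > 40.19 → include.
Rate on top 2: 50.12. B: 26.8 < 50.12 → exclude; stop.
Optimal diet: A, C — 2 of 4 types.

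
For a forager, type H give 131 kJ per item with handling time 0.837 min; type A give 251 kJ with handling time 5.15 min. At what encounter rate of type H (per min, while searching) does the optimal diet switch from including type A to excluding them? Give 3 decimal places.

The zero-one rule: include type A iff E₂/h₂ > λE₁/(1+λh₁). Equality gives the switch point.
λE₁h₂ = E₂ + λE₂h₁ ⇒ λ = E₂/(E₁h₂ − E₂h₁) = 251/(674.7 − 210.1) = 0.5403 per min.

0.540 per min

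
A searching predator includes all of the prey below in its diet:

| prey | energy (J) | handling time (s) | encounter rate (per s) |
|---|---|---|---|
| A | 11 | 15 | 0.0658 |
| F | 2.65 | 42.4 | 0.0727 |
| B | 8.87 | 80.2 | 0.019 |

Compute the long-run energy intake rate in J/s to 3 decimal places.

R = Σλ_iE_i / (1 + Σλ_ih_i)
Numerator: 0.0658×11 + 0.0727×2.65 + 0.019×8.87 = 1.085
Denominator: 1 + 0.0658×15 + 0.0727×42.4 + 0.019×80.2 = 6.593
R = 1.085/6.593 = 0.1646 J/s

0.165 J/s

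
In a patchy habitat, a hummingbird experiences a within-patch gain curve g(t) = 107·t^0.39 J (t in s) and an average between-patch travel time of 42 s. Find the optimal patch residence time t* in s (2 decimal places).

Optimal t* satisfies g'(t*) = g(t*)/(T + t*).
g'(t) = 0.39·107·t^-0.61. Setting 0.39·107·t^-0.61 = 107·t^0.39/(42+t) gives 0.39(42+t) = t, so 0.61·t = 0.39×42.
t* = 0.39×42/0.61 = 26.85 s.

26.85 s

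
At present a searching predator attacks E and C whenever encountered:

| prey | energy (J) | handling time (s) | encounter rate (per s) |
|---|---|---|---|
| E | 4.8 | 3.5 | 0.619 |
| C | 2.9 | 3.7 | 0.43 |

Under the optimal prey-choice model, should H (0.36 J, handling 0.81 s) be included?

Intake rate on the current diet: R = (0.619×4.8 + 0.43×2.9) / (1 + 0.619×3.5 + 0.43×3.7) = 4.218/4.758 = 0.8866 J/s.
H: E/h = 0.36/0.81 = 0.4444 J/s.
Since 0.4444 < R, time spent handling H is better spent searching.

No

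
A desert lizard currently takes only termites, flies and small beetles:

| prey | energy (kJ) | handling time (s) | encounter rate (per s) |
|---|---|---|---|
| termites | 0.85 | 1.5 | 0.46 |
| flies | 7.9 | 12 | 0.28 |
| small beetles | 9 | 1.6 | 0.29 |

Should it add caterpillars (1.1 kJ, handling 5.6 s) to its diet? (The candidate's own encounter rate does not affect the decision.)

Intake rate on the current diet: R = (0.46×0.85 + 0.28×7.9 + 0.29×9) / (1 + 0.46×1.5 + 0.28×12 + 0.29×1.6) = 5.213/5.514 = 0.9454 kJ/s.
Profitability of caterpillars: 1.1/5.6 = 0.1964 kJ/s.
0.1964 < 0.9454, so adding caterpillars would lower the average — exclude it.

No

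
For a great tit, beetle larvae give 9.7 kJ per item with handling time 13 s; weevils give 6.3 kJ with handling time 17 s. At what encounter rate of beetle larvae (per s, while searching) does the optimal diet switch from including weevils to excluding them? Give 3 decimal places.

The zero-one rule: include weevils iff E₂/h₂ > λE₁/(1+λh₁). Equality gives the switch point.
λE₁h₂ = E₂ + λE₂h₁ ⇒ λ = E₂/(E₁h₂ − E₂h₁) = 6.3/(164.9 − 81.9) = 0.0759 per s.

0.076 per s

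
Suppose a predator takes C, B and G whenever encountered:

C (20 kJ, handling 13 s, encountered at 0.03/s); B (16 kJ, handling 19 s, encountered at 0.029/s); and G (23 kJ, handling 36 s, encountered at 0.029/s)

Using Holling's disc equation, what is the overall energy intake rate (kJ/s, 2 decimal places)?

R = (0.03×20 + 0.029×16 + 0.029×23) / (1 + 0.03×13 + 0.029×19 + 0.029×36) = 1.731/2.985 = 0.5799 kJ/s.

0.58 kJ/s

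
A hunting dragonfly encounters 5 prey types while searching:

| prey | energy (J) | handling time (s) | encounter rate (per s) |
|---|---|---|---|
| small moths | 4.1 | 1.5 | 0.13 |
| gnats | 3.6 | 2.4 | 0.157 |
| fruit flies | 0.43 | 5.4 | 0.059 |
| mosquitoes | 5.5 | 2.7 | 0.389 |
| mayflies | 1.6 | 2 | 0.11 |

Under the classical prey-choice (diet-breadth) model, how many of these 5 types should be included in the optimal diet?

3

E/h in descending order: small moths 2.73, mosquitoes 2.04, gnats 1.5, mayflies 0.8, fruit flies 0.0796 J/s. The optimal diet is the largest prefix of this list for which every included type satisfies E_i/h_i > R on the types above it.
Rate on top 1: 0.446. mosquitoes: 2.04 > 0.446 → include.
Rate on top 2: 1.19. gnats: 1.5 > 1.19 → include.
Rate on top 3: 1.235. mayflies: 0.8 < 1.235 → exclude; stop.
Optimal diet: small moths, mosquitoes, gnats — 3 of 5 types.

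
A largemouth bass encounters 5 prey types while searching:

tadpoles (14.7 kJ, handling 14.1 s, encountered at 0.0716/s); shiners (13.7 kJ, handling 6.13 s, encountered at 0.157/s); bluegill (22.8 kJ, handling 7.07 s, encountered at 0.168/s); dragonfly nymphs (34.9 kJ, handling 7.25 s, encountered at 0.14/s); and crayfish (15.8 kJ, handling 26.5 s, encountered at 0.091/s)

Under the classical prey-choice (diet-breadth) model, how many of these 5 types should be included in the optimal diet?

2

Profitabilities (E/h, kJ/s): dragonfly nymphs 4.81, bluegill 3.22, shiners 2.23, tadpoles 1.04, crayfish 0.596. Add prey in this order while the next type's profitability exceeds the intake rate on those already taken.
Rate on top 1: 2.425. bluegill: 3.22 > 2.425 → include.
Rate on top 2: 2.722. shiners: 2.23 < 2.722 → exclude; stop.
Optimal diet: dragonfly nymphs, bluegill — 2 of 5 types.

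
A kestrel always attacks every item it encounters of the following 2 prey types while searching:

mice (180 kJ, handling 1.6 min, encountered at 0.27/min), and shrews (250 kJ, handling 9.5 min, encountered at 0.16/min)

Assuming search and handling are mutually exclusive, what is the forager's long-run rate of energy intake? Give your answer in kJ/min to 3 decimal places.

30.014 kJ/min

R = Σλ_iE_i / (1 + Σλ_ih_i)
Numerator: 0.27×180 + 0.16×250 = 88.6
Denominator: 1 + 0.27×1.6 + 0.16×9.5 = 2.952
R = 88.6/2.952 = 30.01 kJ/min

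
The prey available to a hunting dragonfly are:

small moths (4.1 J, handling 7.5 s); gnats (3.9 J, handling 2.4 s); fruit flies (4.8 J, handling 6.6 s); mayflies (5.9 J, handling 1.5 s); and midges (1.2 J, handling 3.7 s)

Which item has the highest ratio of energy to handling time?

mayflies

Profitability E/h (J/s): small moths = 4.1/7.5 = 0.547, gnats = 3.9/2.4 = 1.62, fruit flies = 4.8/6.6 = 0.727, mayflies = 5.9/1.5 = 3.93, midges = 1.2/3.7 = 0.324.
Ranked: mayflies > gnats > fruit flies > small moths > midges.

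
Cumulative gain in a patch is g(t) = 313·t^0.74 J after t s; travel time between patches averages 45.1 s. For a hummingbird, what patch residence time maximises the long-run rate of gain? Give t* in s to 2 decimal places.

Maximise g(t)/(T+t): set derivative to zero → g'(t)(T+t) = g(t).
g'(t) = 0.74·313·t^-0.26. Setting 0.74·313·t^-0.26 = 313·t^0.74/(45.1+t) gives 0.74(45.1+t) = t, so 0.26·t = 0.74×45.1.
t* = 0.74×45.1/0.26 = 128.4 s.

128.36 s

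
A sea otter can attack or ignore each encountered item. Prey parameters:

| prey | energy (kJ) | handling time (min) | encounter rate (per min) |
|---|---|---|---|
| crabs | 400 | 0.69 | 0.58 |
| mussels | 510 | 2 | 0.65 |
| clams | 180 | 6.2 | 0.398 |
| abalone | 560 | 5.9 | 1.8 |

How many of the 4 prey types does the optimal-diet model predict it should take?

2

Rank by E/h (kJ/min): crabs 580, mussels 255, abalone 94.9, clams 29. Include each in turn until the next type's E/h falls below the running intake rate.
Rate on top 1: 165.7. mussels: 255 > 165.7 → include.
Rate on top 2: 208.7. abalone: 94.9 < 208.7 → exclude; stop.
Optimal diet: crabs, mussels — 2 of 4 types.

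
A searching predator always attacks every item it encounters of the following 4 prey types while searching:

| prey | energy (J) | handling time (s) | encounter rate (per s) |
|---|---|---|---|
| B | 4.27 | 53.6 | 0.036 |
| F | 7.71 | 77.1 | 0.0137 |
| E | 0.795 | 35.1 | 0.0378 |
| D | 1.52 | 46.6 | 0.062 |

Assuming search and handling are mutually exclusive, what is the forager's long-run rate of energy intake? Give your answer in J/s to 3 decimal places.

Energy encountered per unit search time: 0.036×4.27 + 0.0137×7.71 + 0.0378×0.795 + 0.062×1.52 = 0.3836 J/s.
Handling time per unit search time: 0.036×53.6 + 0.0137×77.1 + 0.0378×35.1 + 0.062×46.6 = 7.202.
Rate = 0.3836/(1 + 7.202) = 0.04677 J/s.

0.047 J/s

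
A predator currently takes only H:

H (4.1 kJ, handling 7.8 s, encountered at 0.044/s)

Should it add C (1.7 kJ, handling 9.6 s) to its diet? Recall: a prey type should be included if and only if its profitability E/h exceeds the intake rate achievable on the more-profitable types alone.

On H alone, R = ΣλE/(1+Σλh) = 0.1804/1.343 = 0.1343 kJ/s.
Profitability of C: 1.7/9.6 = 0.1771 kJ/s.
0.1771 > 0.1343, so adding C raises the average — include it.

Yes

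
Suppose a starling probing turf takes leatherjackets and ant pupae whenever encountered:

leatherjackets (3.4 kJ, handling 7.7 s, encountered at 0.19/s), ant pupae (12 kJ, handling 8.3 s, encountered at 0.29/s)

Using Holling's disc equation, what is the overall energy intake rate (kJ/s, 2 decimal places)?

Energy encountered per unit search time: 0.19×3.4 + 0.29×12 = 4.126 kJ/s.
Handling time per unit search time: 0.19×7.7 + 0.29×8.3 = 3.87.
Rate = 4.126/(1 + 3.87) = 0.8472 kJ/s.

0.85 kJ/s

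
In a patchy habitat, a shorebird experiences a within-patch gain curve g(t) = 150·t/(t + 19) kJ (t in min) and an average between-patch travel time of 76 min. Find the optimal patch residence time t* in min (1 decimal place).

38.0 min

Maximise g(t)/(T+t): set derivative to zero → g'(t)(T+t) = g(t).
g'(t) = 150·19/(t + 19)². Setting 150·19/(t+19)² = 150t/[(t+19)(76+t)] gives 19(76+t) = t(t+19), so t² = 19×76 = 1444.
t* = √1444 = 38 min.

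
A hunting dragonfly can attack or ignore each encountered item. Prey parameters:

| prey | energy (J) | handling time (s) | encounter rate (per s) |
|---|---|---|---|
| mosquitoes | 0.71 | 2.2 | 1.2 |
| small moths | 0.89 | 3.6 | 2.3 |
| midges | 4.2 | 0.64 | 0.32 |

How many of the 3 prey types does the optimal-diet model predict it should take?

E/h in descending order: midges 6.56, mosquitoes 0.323, small moths 0.247 J/s. The optimal diet is the largest prefix of this list for which every included type satisfies E_i/h_i > R on the types above it.
Rate on top 1: 1.116. mosquitoes: 0.323 < 1.116 → exclude; stop.
Optimal diet: midges — 1 of 3 types.

1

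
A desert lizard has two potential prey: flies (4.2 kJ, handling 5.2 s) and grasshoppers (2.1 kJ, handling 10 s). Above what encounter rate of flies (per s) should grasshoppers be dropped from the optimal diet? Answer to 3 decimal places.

Drop grasshoppers once their profitability E₂/h₂ falls below the rate achievable on flies alone: E₂/h₂ = λE₁/(1 + λh₁).
Solve for λ: λE₁h₂ = E₂(1 + λh₁) → λ(E₁h₂ − E₂h₁) = E₂ → λ = E₂/(E₁h₂ − E₂h₁).
λ = 2.1/(4.2×10 − 2.1×5.2) = 2.1/31.08 = 0.06757 per s.

0.068 per s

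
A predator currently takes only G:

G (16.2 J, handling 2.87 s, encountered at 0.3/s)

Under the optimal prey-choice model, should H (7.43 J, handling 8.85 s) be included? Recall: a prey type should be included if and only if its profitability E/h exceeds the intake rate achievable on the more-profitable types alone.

No

Intake rate on the current diet: R = (0.3×16.2) / (1 + 0.3×2.87) = 4.86/1.861 = 2.611 J/s.
H: E/h = 7.43/8.85 = 0.8395 J/s.
Since 0.8395 < R, time spent handling H is better spent searching.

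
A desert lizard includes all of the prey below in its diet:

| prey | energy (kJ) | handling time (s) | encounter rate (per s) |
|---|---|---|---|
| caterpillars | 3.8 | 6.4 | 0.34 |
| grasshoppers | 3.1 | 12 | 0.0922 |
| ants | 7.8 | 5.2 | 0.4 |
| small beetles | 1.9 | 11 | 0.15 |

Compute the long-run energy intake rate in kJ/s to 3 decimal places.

0.622 kJ/s

R = (0.34×3.8 + 0.0922×3.1 + 0.4×7.8 + 0.15×1.9) / (1 + 0.34×6.4 + 0.0922×12 + 0.4×5.2 + 0.15×11) = 4.983/8.012 = 0.6219 kJ/s.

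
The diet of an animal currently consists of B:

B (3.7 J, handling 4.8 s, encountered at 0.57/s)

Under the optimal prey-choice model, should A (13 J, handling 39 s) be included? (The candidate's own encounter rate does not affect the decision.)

Intake rate on the current diet: R = (0.57×3.7) / (1 + 0.57×4.8) = 2.109/3.736 = 0.5645 J/s.
Profitability of A: 13/39 = 0.3333 J/s.
Since 0.3333 < R, time spent handling A is better spent searching.

No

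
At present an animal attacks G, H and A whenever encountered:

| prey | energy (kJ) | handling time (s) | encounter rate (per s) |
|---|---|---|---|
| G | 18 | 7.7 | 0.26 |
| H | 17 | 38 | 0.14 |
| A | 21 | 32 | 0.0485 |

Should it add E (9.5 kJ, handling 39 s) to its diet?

Intake rate on the current diet: R = (0.26×18 + 0.14×17 + 0.0485×21) / (1 + 0.26×7.7 + 0.14×38 + 0.0485×32) = 8.079/9.874 = 0.8182 kJ/s.
E: E/h = 9.5/39 = 0.2436 kJ/s.
Since 0.2436 < R, time spent handling E is better spent searching.

No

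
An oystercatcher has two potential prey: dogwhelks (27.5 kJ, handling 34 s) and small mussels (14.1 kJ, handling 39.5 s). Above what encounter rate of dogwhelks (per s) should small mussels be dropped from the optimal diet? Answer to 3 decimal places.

Drop small mussels once their profitability E₂/h₂ falls below the rate achievable on dogwhelks alone: E₂/h₂ = λE₁/(1 + λh₁).
Solve for λ: λE₁h₂ = E₂(1 + λh₁) → λ(E₁h₂ − E₂h₁) = E₂ → λ = E₂/(E₁h₂ − E₂h₁).
λ = 14.1/(27.5×39.5 − 14.1×34) = 14.1/606.9 = 0.02323 per s.

0.023 per s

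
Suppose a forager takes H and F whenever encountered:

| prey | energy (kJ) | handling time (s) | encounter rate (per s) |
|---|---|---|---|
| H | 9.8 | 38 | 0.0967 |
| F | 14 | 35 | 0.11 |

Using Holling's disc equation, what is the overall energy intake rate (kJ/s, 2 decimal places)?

0.29 kJ/s

R = Σλ_iE_i / (1 + Σλ_ih_i)
Numerator: 0.0967×9.8 + 0.11×14 = 2.488
Denominator: 1 + 0.0967×38 + 0.11×35 = 8.525
R = 2.488/8.525 = 0.2918 kJ/s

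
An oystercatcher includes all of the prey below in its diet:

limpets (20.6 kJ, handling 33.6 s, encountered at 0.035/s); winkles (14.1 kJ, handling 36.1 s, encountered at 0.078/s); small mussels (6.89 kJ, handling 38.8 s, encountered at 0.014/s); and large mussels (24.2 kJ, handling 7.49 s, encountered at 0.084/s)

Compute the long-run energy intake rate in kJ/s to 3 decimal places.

0.641 kJ/s

R = Σλ_iE_i / (1 + Σλ_ih_i)
Numerator: 0.035×20.6 + 0.078×14.1 + 0.014×6.89 + 0.084×24.2 = 3.95
Denominator: 1 + 0.035×33.6 + 0.078×36.1 + 0.014×38.8 + 0.084×7.49 = 6.164
R = 3.95/6.164 = 0.6408 kJ/s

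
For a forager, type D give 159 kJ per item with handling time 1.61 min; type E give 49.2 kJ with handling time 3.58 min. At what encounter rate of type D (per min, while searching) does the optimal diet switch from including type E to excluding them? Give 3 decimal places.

The zero-one rule: include type E iff E₂/h₂ > λE₁/(1+λh₁). Equality gives the switch point.
λE₁h₂ = E₂ + λE₂h₁ ⇒ λ = E₂/(E₁h₂ − E₂h₁) = 49.2/(569.2 − 79.21) = 0.1004 per min.

0.100 per min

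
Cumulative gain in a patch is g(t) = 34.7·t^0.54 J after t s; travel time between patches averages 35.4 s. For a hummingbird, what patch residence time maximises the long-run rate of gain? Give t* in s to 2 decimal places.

41.56 s

By the marginal value theorem, leave when the instantaneous gain rate g'(t) equals the habitat-wide average g(t)/(T + t).
g'(t) = 0.54·34.7·t^-0.46. Setting 0.54·34.7·t^-0.46 = 34.7·t^0.54/(35.4+t) gives 0.54(35.4+t) = t, so 0.46·t = 0.54×35.4.
t* = 0.54×35.4/0.46 = 41.56 s.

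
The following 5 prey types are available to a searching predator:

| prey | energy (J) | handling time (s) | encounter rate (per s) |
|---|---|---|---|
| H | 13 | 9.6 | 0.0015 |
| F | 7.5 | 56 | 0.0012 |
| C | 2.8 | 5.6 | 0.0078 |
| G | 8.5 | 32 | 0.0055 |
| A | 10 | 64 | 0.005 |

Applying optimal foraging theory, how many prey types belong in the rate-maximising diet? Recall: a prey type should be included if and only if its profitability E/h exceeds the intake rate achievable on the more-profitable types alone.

5

Profitabilities (E/h, J/s): H 1.35, C 0.5, G 0.266, A 0.156, F 0.134. Add prey in this order while the next type's profitability exceeds the intake rate on those already taken.
Rate on top 1: 0.01922. C: 0.5 > 0.01922 → include.
Rate on top 2: 0.03907. G: 0.266 > 0.03907 → include.
Rate on top 3: 0.07138. A: 0.156 > 0.07138 → include.
Rate on top 4: 0.08886. F: 0.134 > 0.08886 → include.
Optimal diet: H, C, G, A, F — 5 of 5 types.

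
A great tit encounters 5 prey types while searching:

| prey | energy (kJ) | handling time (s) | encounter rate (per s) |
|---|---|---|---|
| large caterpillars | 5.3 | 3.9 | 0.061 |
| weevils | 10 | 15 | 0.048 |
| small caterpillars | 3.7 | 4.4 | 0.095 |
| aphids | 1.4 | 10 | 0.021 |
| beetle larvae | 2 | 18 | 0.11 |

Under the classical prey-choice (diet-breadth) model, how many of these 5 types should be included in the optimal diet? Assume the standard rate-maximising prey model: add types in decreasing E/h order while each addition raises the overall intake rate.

Rank by E/h (kJ/s): large caterpillars 1.36, small caterpillars 0.841, weevils 0.667, aphids 0.14, beetle larvae 0.111. Include each in turn until the next type's E/h falls below the running intake rate.
Rate on top 1: 0.2612. small caterpillars: 0.841 > 0.2612 → include.
Rate on top 2: 0.4075. weevils: 0.667 > 0.4075 → include.
Rate on top 3: 0.486. aphids: 0.14 < 0.486 → exclude; stop.
Optimal diet: large caterpillars, small caterpillars, weevils — 3 of 5 types.

3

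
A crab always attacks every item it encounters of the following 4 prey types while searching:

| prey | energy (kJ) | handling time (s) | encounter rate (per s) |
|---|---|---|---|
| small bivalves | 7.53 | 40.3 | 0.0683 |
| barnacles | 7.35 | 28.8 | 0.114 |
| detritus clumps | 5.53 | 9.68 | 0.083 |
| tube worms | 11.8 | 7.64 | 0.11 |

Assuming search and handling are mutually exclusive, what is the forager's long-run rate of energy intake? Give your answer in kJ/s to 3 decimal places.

0.358 kJ/s

R = Σλ_iE_i / (1 + Σλ_ih_i)
Numerator: 0.0683×7.53 + 0.114×7.35 + 0.083×5.53 + 0.11×11.8 = 3.109
Denominator: 1 + 0.0683×40.3 + 0.114×28.8 + 0.083×9.68 + 0.11×7.64 = 8.68
R = 3.109/8.68 = 0.3582 kJ/s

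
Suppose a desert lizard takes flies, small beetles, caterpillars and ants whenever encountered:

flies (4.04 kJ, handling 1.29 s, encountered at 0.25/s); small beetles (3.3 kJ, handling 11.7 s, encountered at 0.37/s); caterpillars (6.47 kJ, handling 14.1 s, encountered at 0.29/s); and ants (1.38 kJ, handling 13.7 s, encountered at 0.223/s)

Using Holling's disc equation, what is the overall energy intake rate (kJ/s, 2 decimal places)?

0.35 kJ/s

Energy encountered per unit search time: 0.25×4.04 + 0.37×3.3 + 0.29×6.47 + 0.223×1.38 = 4.415 kJ/s.
Handling time per unit search time: 0.25×1.29 + 0.37×11.7 + 0.29×14.1 + 0.223×13.7 = 11.8.
Rate = 4.415/(1 + 11.8) = 0.345 kJ/s.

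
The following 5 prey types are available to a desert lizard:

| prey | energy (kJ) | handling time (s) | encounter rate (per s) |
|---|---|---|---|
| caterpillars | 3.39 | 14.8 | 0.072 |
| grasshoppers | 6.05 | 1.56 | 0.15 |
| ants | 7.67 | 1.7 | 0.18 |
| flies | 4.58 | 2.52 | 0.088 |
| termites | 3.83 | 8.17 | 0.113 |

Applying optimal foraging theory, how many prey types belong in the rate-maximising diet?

Profitabilities (E/h, kJ/s): ants 4.51, grasshoppers 3.88, flies 1.82, termites 0.469, caterpillars 0.229. Add prey in this order while the next type's profitability exceeds the intake rate on those already taken.
Rate on top 1: 1.057. grasshoppers: 3.88 > 1.057 → include.
Rate on top 2: 1.486. flies: 1.82 > 1.486 → include.
Rate on top 3: 1.528. termites: 0.469 < 1.528 → exclude; stop.
Optimal diet: ants, grasshoppers, flies — 3 of 5 types.

3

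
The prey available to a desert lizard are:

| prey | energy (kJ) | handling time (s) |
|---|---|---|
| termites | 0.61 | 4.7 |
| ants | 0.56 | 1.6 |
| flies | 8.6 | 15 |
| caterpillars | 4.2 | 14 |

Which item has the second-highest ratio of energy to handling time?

ants

In descending order of E/h:
flies: 8.6/15 = 0.573 kJ/s
ants: 0.56/1.6 = 0.35 kJ/s
caterpillars: 4.2/14 = 0.3 kJ/s
termites: 0.61/4.7 = 0.13 kJ/s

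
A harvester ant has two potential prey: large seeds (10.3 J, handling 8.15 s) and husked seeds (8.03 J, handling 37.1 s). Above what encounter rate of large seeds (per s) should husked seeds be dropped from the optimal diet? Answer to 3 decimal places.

0.025 per s

At the threshold, the rate on large seeds alone equals the profitability of husked seeds: λ·10.3/(1 + λ·8.15) = 8.03/37.1 = 0.2164.
Rearranging, λ(10.3 − 0.2164×8.15) = 0.2164, so λ = 0.2164/8.536 = 0.02536 per s.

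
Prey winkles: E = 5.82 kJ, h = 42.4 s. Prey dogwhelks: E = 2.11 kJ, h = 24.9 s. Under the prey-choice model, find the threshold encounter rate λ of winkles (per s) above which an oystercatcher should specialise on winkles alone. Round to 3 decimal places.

Drop dogwhelks once their profitability E₂/h₂ falls below the rate achievable on winkles alone: E₂/h₂ = λE₁/(1 + λh₁).
Solve for λ: λE₁h₂ = E₂(1 + λh₁) → λ(E₁h₂ − E₂h₁) = E₂ → λ = E₂/(E₁h₂ − E₂h₁).
λ = 2.11/(5.82×24.9 − 2.11×42.4) = 2.11/55.45 = 0.03805 per s.

0.038 per s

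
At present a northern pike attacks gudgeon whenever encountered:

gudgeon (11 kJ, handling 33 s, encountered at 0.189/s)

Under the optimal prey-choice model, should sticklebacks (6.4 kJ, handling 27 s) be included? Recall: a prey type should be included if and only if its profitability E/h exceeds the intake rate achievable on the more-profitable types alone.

No

Intake rate on the current diet: R = (0.189×11) / (1 + 0.189×33) = 2.079/7.237 = 0.2873 kJ/s.
sticklebacks: E/h = 6.4/27 = 0.237 kJ/s.
0.237 < 0.2873, so adding sticklebacks would lower the average — exclude it.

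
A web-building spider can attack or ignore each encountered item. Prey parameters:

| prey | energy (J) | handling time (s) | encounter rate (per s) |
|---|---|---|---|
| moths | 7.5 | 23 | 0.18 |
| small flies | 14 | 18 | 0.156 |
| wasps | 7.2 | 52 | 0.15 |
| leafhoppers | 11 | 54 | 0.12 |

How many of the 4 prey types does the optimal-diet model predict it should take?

Profitabilities (E/h, J/s): small flies 0.778, moths 0.326, leafhoppers 0.204, wasps 0.138. Add prey in this order while the next type's profitability exceeds the intake rate on those already taken.
Rate on top 1: 0.5735. moths: 0.326 < 0.5735 → exclude; stop.
Optimal diet: small flies — 1 of 4 types.

1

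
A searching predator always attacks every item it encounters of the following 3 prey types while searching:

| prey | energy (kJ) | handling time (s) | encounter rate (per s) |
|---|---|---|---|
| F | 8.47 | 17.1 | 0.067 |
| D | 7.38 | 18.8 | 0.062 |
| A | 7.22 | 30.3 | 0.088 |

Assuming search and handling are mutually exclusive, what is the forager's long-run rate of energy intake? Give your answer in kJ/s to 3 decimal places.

0.278 kJ/s

Energy encountered per unit search time: 0.067×8.47 + 0.062×7.38 + 0.088×7.22 = 1.66 kJ/s.
Handling time per unit search time: 0.067×17.1 + 0.062×18.8 + 0.088×30.3 = 4.978.
Rate = 1.66/(1 + 4.978) = 0.2778 kJ/s.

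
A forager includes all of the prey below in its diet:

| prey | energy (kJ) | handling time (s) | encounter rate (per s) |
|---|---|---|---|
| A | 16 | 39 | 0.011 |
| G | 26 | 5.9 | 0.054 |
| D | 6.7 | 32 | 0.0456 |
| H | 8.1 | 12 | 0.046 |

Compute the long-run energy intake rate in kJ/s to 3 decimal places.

Energy encountered per unit search time: 0.011×16 + 0.054×26 + 0.0456×6.7 + 0.046×8.1 = 2.258 kJ/s.
Handling time per unit search time: 0.011×39 + 0.054×5.9 + 0.0456×32 + 0.046×12 = 2.759.
Rate = 2.258/(1 + 2.759) = 0.6008 kJ/s.

0.601 kJ/s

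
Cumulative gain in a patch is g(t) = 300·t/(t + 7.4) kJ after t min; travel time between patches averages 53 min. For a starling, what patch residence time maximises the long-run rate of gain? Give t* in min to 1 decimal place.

19.8 min

Optimal t* satisfies g'(t*) = g(t*)/(T + t*).
g'(t) = 300·7.4/(t + 7.4)². Setting 300·7.4/(t+7.4)² = 300t/[(t+7.4)(53+t)] gives 7.4(53+t) = t(t+7.4), so t² = 7.4×53 = 392.2.
t* = √392.2 = 19.8 min.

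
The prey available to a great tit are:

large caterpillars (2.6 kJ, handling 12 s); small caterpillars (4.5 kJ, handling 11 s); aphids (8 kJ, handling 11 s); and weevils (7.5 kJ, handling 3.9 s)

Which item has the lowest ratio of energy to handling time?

large caterpillars

In descending order of E/h:
weevils: 7.5/3.9 = 1.92 kJ/s
aphids: 8/11 = 0.727 kJ/s
small caterpillars: 4.5/11 = 0.409 kJ/s
large caterpillars: 2.6/12 = 0.217 kJ/s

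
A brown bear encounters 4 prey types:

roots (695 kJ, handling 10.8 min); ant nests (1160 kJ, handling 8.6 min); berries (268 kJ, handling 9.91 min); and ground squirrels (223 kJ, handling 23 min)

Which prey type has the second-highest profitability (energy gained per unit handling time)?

roots

In descending order of E/h:
ant nests: 1160/8.6 = 135 kJ/min
roots: 695/10.8 = 64.4 kJ/min
berries: 268/9.91 = 27 kJ/min
ground squirrels: 223/23 = 9.7 kJ/min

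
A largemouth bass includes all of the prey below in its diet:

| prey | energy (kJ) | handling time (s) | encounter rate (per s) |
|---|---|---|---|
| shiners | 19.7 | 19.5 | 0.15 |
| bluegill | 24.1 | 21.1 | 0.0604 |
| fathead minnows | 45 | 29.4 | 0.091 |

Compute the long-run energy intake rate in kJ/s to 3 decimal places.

R = (0.15×19.7 + 0.0604×24.1 + 0.091×45) / (1 + 0.15×19.5 + 0.0604×21.1 + 0.091×29.4) = 8.506/7.875 = 1.08 kJ/s.

1.080 kJ/s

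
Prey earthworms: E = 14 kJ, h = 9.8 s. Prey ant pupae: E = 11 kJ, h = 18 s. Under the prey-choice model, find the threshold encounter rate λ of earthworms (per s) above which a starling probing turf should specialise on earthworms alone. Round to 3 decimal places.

Drop ant pupae once their profitability E₂/h₂ falls below the rate achievable on earthworms alone: E₂/h₂ = λE₁/(1 + λh₁).
Solve for λ: λE₁h₂ = E₂(1 + λh₁) → λ(E₁h₂ − E₂h₁) = E₂ → λ = E₂/(E₁h₂ − E₂h₁).
λ = 11/(14×18 − 11×9.8) = 11/144.2 = 0.07628 per s.

0.076 per s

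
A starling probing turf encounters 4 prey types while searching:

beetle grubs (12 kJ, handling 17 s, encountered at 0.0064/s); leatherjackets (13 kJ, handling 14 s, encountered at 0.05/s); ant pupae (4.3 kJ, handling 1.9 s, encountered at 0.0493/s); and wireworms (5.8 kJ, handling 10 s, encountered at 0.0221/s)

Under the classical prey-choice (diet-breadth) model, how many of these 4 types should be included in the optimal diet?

4

Profitabilities (E/h, kJ/s): ant pupae 2.26, leatherjackets 0.929, beetle grubs 0.706, wireworms 0.58. Add prey in this order while the next type's profitability exceeds the intake rate on those already taken.
Rate on top 1: 0.1938. leatherjackets: 0.929 > 0.1938 → include.
Rate on top 2: 0.4806. beetle grubs: 0.706 > 0.4806 → include.
Rate on top 3: 0.4935. wireworms: 0.58 > 0.4935 → include.
Optimal diet: ant pupae, leatherjackets, beetle grubs, wireworms — 4 of 4 types.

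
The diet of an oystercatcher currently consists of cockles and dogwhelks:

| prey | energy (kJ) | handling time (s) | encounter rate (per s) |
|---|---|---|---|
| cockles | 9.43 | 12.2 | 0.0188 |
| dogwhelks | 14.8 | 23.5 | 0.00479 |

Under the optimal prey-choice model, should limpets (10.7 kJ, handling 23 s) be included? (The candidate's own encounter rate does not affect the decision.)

Intake rate on the current diet: R = (0.0188×9.43 + 0.00479×14.8) / (1 + 0.0188×12.2 + 0.00479×23.5) = 0.2482/1.342 = 0.1849 kJ/s.
limpets: E/h = 10.7/23 = 0.4652 kJ/s.
Since 0.4652 > R, including limpets increases the long-run rate.

Yes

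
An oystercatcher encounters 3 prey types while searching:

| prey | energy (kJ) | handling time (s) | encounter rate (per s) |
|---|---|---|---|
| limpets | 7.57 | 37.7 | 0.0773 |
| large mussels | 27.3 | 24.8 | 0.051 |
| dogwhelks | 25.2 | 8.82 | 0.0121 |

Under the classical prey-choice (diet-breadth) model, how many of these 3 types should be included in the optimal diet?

2

Profitabilities (E/h, kJ/s): dogwhelks 2.86, large mussels 1.1, limpets 0.201. Add prey in this order while the next type's profitability exceeds the intake rate on those already taken.
Rate on top 1: 0.2755. large mussels: 1.1 > 0.2755 → include.
Rate on top 2: 0.7157. limpets: 0.201 < 0.7157 → exclude; stop.
Optimal diet: dogwhelks, large mussels — 2 of 3 types.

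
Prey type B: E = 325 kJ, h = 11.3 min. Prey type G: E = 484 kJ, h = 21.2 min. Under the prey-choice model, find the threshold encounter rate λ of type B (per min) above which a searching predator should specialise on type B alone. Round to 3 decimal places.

At the threshold, the rate on type B alone equals the profitability of type G: λ·325/(1 + λ·11.3) = 484/21.2 = 22.83.
Rearranging, λ(325 − 22.83×11.3) = 22.83, so λ = 22.83/67.02 = 0.3407 per min.

0.341 per min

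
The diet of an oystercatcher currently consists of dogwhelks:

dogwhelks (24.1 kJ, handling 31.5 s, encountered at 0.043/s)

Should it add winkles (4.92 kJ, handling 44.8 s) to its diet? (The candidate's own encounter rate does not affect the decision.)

No

Current rate: (0.043×24.1)/(1 + 0.043×31.5) = 0.4401 kJ/s.
Profitability of winkles: 4.92/44.8 = 0.1098 kJ/s.
0.1098 < 0.4401, so adding winkles would lower the average — exclude it.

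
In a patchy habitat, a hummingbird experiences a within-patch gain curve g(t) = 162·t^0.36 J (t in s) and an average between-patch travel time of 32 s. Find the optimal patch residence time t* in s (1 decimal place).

Maximise g(t)/(T+t): set derivative to zero → g'(t)(T+t) = g(t).
g'(t) = 0.36·162·t^-0.64. Setting 0.36·162·t^-0.64 = 162·t^0.36/(32+t) gives 0.36(32+t) = t, so 0.64·t = 0.36×32.
t* = 0.36×32/0.64 = 18 s.

18.0 s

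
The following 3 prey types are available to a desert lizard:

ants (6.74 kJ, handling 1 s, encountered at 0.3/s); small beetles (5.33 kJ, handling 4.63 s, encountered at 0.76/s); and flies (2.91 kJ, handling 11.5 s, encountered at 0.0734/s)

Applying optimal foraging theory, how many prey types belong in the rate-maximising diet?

1

E/h in descending order: ants 6.74, small beetles 1.15, flies 0.253 kJ/s. The optimal diet is the largest prefix of this list for which every included type satisfies E_i/h_i > R on the types above it.
Rate on top 1: 1.555. small beetles: 1.15 < 1.555 → exclude; stop.
Optimal diet: ants — 1 of 3 types.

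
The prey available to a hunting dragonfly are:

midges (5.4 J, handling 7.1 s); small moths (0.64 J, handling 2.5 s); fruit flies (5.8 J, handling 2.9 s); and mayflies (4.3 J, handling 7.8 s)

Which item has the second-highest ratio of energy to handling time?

midges

Profitability E/h (J/s): midges = 5.4/7.1 = 0.761, small moths = 0.64/2.5 = 0.256, fruit flies = 5.8/2.9 = 2, mayflies = 4.3/7.8 = 0.551.
Ranked: fruit flies > midges > mayflies > small moths.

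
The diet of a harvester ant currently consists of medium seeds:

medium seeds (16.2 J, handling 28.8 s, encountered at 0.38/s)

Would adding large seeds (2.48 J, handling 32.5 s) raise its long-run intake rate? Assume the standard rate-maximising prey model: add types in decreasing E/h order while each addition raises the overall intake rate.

On medium seeds alone, R = ΣλE/(1+Σλh) = 6.156/11.94 = 0.5154 J/s.
large seeds: E/h = 2.48/32.5 = 0.07631 J/s.
0.07631 < 0.5154, so adding large seeds would lower the average — exclude it.

No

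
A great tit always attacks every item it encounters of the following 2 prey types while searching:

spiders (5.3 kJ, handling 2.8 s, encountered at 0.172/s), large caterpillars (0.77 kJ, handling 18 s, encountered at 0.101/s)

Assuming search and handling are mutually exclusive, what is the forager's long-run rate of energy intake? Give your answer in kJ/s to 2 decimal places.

0.30 kJ/s

Energy encountered per unit search time: 0.172×5.3 + 0.101×0.77 = 0.9894 kJ/s.
Handling time per unit search time: 0.172×2.8 + 0.101×18 = 2.3.
Rate = 0.9894/(1 + 2.3) = 0.2998 kJ/s.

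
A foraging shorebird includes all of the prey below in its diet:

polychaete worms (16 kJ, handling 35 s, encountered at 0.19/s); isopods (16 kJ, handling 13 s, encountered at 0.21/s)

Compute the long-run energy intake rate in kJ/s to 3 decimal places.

R = (0.19×16 + 0.21×16) / (1 + 0.19×35 + 0.21×13) = 6.4/10.38 = 0.6166 kJ/s.

0.617 kJ/s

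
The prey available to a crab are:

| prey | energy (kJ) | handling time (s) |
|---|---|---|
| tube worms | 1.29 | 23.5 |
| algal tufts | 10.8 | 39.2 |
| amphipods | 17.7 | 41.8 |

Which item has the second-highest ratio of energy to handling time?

algal tufts

Profitability E/h (kJ/s): tube worms = 1.29/23.5 = 0.0549, algal tufts = 10.8/39.2 = 0.276, amphipods = 17.7/41.8 = 0.423.
Ranked: amphipods > algal tufts > tube worms.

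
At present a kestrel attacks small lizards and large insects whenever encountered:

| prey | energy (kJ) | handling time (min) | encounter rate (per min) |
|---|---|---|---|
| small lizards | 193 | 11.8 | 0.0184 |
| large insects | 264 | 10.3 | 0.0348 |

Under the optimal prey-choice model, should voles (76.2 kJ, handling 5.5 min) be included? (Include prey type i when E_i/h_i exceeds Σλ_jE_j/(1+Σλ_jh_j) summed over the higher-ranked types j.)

On small lizards and large insects alone, R = ΣλE/(1+Σλh) = 12.74/1.576 = 8.085 kJ/min.
voles: E/h = 76.2/5.5 = 13.85 kJ/min.
Since 13.85 > R, including voles increases the long-run rate.

Yes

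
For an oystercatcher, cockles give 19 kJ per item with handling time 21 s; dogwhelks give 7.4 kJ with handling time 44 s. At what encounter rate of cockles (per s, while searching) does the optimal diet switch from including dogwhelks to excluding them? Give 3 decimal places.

0.011 per s

At the threshold, the rate on cockles alone equals the profitability of dogwhelks: λ·19/(1 + λ·21) = 7.4/44 = 0.1682.
Rearranging, λ(19 − 0.1682×21) = 0.1682, so λ = 0.1682/15.47 = 0.01087 per s.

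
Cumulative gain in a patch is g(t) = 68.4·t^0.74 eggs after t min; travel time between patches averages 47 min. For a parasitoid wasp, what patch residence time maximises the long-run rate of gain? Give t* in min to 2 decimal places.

133.77 min

Optimal t* satisfies g'(t*) = g(t*)/(T + t*).
g'(t) = 0.74·68.4·t^-0.26. Setting 0.74·68.4·t^-0.26 = 68.4·t^0.74/(47+t) gives 0.74(47+t) = t, so 0.26·t = 0.74×47.
t* = 0.74×47/0.26 = 133.8 min.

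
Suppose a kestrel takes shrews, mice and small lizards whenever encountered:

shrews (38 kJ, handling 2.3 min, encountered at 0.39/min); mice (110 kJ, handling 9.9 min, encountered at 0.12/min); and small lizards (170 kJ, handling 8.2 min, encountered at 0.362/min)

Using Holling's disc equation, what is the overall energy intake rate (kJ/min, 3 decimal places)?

R = (0.39×38 + 0.12×110 + 0.362×170) / (1 + 0.39×2.3 + 0.12×9.9 + 0.362×8.2) = 89.56/6.053 = 14.79 kJ/min.

14.795 kJ/min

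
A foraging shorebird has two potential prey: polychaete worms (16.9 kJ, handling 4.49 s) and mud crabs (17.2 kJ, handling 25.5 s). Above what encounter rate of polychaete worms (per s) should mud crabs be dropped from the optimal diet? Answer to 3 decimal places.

0.049 per s

The zero-one rule: include mud crabs iff E₂/h₂ > λE₁/(1+λh₁). Equality gives the switch point.
λE₁h₂ = E₂ + λE₂h₁ ⇒ λ = E₂/(E₁h₂ − E₂h₁) = 17.2/(430.9 − 77.23) = 0.04863 per s.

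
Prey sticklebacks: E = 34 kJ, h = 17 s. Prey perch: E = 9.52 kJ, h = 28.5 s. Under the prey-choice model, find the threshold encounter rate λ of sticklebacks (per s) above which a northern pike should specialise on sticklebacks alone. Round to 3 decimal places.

The zero-one rule: include perch iff E₂/h₂ > λE₁/(1+λh₁). Equality gives the switch point.
λE₁h₂ = E₂ + λE₂h₁ ⇒ λ = E₂/(E₁h₂ − E₂h₁) = 9.52/(969 − 161.8) = 0.01179 per s.

0.012 per s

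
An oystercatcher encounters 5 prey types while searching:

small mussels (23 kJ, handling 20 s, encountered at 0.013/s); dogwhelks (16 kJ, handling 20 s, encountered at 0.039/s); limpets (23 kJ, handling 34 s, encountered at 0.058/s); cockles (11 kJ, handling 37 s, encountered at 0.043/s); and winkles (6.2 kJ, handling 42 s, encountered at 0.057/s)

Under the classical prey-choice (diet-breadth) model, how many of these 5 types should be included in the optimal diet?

Rank by E/h (kJ/s): small mussels 1.15, dogwhelks 0.8, limpets 0.676, cockles 0.297, winkles 0.148. Include each in turn until the next type's E/h falls below the running intake rate.
Rate on top 1: 0.2373. dogwhelks: 0.8 > 0.2373 → include.
Rate on top 2: 0.4525. limpets: 0.676 > 0.4525 → include.
Rate on top 3: 0.5626. cockles: 0.297 < 0.5626 → exclude; stop.
Optimal diet: small mussels, dogwhelks, limpets — 3 of 5 types.

3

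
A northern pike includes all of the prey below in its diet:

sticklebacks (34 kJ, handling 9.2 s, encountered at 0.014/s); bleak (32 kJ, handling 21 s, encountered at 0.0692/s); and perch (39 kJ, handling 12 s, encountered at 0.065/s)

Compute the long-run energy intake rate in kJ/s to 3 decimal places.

1.554 kJ/s

Energy encountered per unit search time: 0.014×34 + 0.0692×32 + 0.065×39 = 5.225 kJ/s.
Handling time per unit search time: 0.014×9.2 + 0.0692×21 + 0.065×12 = 2.362.
Rate = 5.225/(1 + 2.362) = 1.554 kJ/s.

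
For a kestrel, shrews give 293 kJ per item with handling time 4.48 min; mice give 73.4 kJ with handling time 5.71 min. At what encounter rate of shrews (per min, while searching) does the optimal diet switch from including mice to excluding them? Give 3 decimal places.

0.055 per min

The zero-one rule: include mice iff E₂/h₂ > λE₁/(1+λh₁). Equality gives the switch point.
λE₁h₂ = E₂ + λE₂h₁ ⇒ λ = E₂/(E₁h₂ − E₂h₁) = 73.4/(1673 − 328.8) = 0.05461 per min.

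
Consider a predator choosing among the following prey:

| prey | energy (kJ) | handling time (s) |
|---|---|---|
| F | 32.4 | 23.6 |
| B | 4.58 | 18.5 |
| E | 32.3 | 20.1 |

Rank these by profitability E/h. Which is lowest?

In descending order of E/h:
E: 32.3/20.1 = 1.61 kJ/s
F: 32.4/23.6 = 1.37 kJ/s
B: 4.58/18.5 = 0.248 kJ/s

B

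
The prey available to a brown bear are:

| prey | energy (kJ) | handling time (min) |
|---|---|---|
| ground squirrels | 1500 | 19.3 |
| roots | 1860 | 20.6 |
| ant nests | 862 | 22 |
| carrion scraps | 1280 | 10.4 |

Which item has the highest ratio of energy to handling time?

carrion scraps

In descending order of E/h:
carrion scraps: 1280/10.4 = 123 kJ/min
roots: 1860/20.6 = 90.3 kJ/min
ground squirrels: 1500/19.3 = 77.7 kJ/min
ant nests: 862/22 = 39.2 kJ/min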